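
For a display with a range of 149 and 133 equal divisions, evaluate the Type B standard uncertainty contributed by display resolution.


resolution = range / divisions
resolution = 149 / 133 = 1.1203008
u_res = resolution / (2*sqrt(3))
u_res = 1.1203008 / 3.4641016
u_res = 0.3234

0.3234


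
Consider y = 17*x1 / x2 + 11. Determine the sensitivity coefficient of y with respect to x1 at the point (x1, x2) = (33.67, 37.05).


y = 17*x1 / x2 + 11
dy/dx1 = 17/x2
Evaluate at x2 = 37.05: c1 = 17 / 37.05
c1 = 0.4588

0.4588


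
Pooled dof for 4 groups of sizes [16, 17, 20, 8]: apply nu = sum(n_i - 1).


nu = sum_i (n_i - 1)
nu = ((16 - 1) + (17 - 1) + (20 - 1) + (8 - 1))
nu = 15 + 16 + 19 + 7
nu = 57

57


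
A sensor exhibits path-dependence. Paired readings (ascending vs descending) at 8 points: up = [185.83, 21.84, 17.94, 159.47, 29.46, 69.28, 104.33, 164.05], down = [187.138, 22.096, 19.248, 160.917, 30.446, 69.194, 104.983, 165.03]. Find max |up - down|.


|185.83 - 187.138| = 1.3080
|21.84 - 22.096| = 0.2560
|17.94 - 19.248| = 1.3080
|159.47 - 160.917| = 1.4470
|29.46 - 30.446| = 0.9860
|69.28 - 69.194| = 0.0860
|104.33 - 104.983| = 0.6530
|164.05 - 165.03| = 0.9800
hysteresis = max(diffs) = 1.4470

1.4470


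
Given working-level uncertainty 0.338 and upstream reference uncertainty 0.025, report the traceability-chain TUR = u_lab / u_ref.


TUR = u_lab / u_ref
= 0.338 / 0.025
= 13.5200

13.5200


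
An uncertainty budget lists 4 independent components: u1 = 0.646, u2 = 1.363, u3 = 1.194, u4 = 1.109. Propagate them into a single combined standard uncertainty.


uc = sqrt(0.646^2 + 1.363^2 + 1.194^2 + 1.109^2)
uc = sqrt(4.930602)
uc = 2.2205

2.2205


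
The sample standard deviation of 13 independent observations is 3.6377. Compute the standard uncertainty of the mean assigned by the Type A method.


u_A = s / sqrt(n)
u_A = 3.6377 / sqrt(13)
u_A = 3.6377 / 3.6055513
u_A = 1.0089

1.0089


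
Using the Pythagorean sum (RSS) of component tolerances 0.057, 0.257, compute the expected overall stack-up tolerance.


RSS = sqrt(0.057^2 + 0.257^2)
= sqrt(0.069298)
= 0.2632

0.2632


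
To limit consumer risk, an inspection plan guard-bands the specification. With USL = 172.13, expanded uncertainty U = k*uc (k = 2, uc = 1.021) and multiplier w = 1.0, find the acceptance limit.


U = k * uc = 2 * 1.021 = 2.042
guard band g = w * U = 1.0 * 2.042 = 2.042
AL = USL - g = 172.13 - 2.042
AL = 170.0880

170.0880


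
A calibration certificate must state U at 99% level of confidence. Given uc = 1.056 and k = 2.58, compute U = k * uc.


U = k * uc
U = 2.58 * 1.056
U = 2.7245

2.7245


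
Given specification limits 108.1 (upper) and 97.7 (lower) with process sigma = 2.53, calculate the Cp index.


Cp = (USL - LSL) / (6 * sigma)
= (108.1 - 97.7) / (6 * 2.53)
= 10.4000 / 15.1800
= 0.6851

0.6851


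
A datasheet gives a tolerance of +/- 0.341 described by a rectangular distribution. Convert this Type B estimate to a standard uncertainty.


u_B = half_width / sqrt(3)
u_B = 0.341 / 1.7320508
u_B = 0.1969

0.1969


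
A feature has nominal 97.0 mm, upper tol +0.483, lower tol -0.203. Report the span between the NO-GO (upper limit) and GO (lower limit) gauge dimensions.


GO = nominal - lower_tol (smallest hole = maximum material condition)
GO = 97.0 - 0.203 = 96.797
NO-GO = nominal + upper_tol (largest hole = least material condition)
NO-GO = 97.0 + 0.483 = 97.483
spread = NO-GO - GO = 97.483 - 96.797 = 0.6860

0.6860


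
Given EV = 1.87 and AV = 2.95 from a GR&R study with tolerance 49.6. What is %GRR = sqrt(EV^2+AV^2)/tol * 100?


GRR = sqrt(EV^2 + AV^2) = sqrt(1.87^2 + 2.95^2) = 3.4927639
%GRR = GRR / tol * 100 = 3.4927639 / 49.6 * 100
%GRR = 7.0419

7.0419


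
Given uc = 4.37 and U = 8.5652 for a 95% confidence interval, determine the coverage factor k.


k = U / uc
k = 8.5652 / 4.37
k = 1.96

1.96


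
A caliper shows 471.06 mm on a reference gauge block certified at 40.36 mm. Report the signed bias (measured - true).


Systematic error = measured - true
= 471.06 - 40.36
= 430.7000

430.7000


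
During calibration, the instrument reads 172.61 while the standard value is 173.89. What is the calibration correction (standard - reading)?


Correction = standard - reading
= 173.89 - 172.61
= 1.2800

1.2800


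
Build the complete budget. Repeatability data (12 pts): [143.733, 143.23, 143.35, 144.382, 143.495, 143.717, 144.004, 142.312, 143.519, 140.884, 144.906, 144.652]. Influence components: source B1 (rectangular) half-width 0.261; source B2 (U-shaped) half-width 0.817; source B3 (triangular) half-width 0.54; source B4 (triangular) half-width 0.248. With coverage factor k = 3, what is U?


mean = (143.733 + 143.23 + 143.35 + 144.382 + 143.495 + 143.717 + 144.004 + 142.312 + 143.519 + 140.884 + 144.906 + 144.652) / 12 = 143.5153333
s = sqrt(sum((x - mean)^2)/(n-1)) = 1.0780885
u_A = s / sqrt(n) = 1.0780885 / sqrt(12) = 0.31121734
u_B1 = 0.261 / sqrt(3) = 0.15068842
u_B2 = 0.817 / sqrt(2) = 0.57770624
u_B3 = 0.54 / sqrt(6) = 0.22045408
u_B4 = 0.248 / sqrt(6) = 0.10124558
uc = sqrt(0.31121734^2 + 0.15068842^2 + 0.57770624^2 + 0.22045408^2 + 0.10124558^2) = 0.71565243
U = k * uc = 3 * 0.71565243
U = 2.1470

2.1470


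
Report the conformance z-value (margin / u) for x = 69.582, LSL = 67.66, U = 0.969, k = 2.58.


u = U / k = 0.969 / 2.58 = 0.3755814
margin = |LSL - x| = |67.66 - 69.582| = 1.922
z = margin / u = 1.922 / 0.3755814
z = 5.1174

5.1174


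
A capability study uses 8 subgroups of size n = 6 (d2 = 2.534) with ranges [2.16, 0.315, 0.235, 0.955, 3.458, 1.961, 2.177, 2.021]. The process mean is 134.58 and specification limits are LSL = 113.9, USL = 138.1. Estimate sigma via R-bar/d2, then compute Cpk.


R_bar = (2.16 + 0.315 + 0.235 + 0.955 + 3.458 + 1.961 + 2.177 + 2.021) / 8 = 1.66025
sigma = R_bar / d2 = 1.66025 / 2.534 = 0.65518942
Cp = (USL - LSL)/(6*sigma) = (138.1 - 113.9)/(6*0.65518942) = 6.1560
Cpu = (138.1 - 134.58)/(3*0.65518942) = 1.7908
Cpl = (134.58 - 113.9)/(3*0.65518942) = 10.5211
Cpk = min(Cpu, Cpl) = 1.7908

1.7908


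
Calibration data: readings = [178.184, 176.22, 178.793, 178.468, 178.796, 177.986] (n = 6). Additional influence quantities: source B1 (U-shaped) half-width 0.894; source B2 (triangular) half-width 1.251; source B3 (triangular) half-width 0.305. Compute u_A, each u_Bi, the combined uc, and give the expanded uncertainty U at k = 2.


mean = (178.184 + 176.22 + 178.793 + 178.468 + 178.796 + 177.986) / 6 = 178.0745
s = sqrt(sum((x - mean)^2)/(n-1)) = 0.96443139
u_A = s / sqrt(n) = 0.96443139 / sqrt(6) = 0.39372747
u_B1 = 0.894 / sqrt(2) = 0.63215346
u_B2 = 1.251 / sqrt(6) = 0.51071861
u_B3 = 0.305 / sqrt(6) = 0.12451573
uc = sqrt(0.39372747^2 + 0.63215346^2 + 0.51071861^2 + 0.12451573^2) = 0.91157939
U = k * uc = 2 * 0.91157939
U = 1.8232

1.8232


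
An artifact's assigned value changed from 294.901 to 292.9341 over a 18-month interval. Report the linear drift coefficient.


rate = (v2 - v1) / months
= (292.9341 - 294.901) / 18
= -1.9669 / 18
= -0.1093

-0.1093


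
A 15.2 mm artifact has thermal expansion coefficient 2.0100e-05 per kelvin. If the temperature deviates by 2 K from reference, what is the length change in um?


dL = L * alpha * dT
= 15.2 * 2.0100e-05 * 2
= 6.1100000e-04 mm
dL_um = 6.1100000e-04 * 1000 = 0.6110 um

0.6110


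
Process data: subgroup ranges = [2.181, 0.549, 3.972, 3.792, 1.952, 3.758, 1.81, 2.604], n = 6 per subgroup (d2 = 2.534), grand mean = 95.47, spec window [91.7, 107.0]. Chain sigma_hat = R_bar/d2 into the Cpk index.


R_bar = (2.181 + 0.549 + 3.972 + 3.792 + 1.952 + 3.758 + 1.81 + 2.604) / 8 = 2.57725
sigma = R_bar / d2 = 2.57725 / 2.534 = 1.0170679
Cp = (USL - LSL)/(6*sigma) = (107.0 - 91.7)/(6*1.0170679) = 2.5072
Cpu = (107.0 - 95.47)/(3*1.0170679) = 3.7788
Cpl = (95.47 - 91.7)/(3*1.0170679) = 1.2356
Cpk = min(Cpu, Cpl) = 1.2356

1.2356


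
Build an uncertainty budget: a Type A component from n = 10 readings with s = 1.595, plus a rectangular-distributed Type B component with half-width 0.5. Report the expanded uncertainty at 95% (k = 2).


u_A = s / sqrt(n) = 1.595 / sqrt(10) = 0.50438329
u_B = half_width / sqrt(3) = 0.5 / sqrt(3) = 0.28867513
uc = sqrt(u_A^2 + u_B^2) = sqrt(0.50438329^2 + 0.28867513^2) = 0.58115044
U = k * uc = 2 * 0.58115044
U = 1.1623

1.1623


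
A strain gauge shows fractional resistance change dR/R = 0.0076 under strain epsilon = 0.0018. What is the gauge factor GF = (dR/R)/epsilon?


GF = (dR/R) / epsilon
= 0.0076 / 0.0018
= 4.2222

4.2222


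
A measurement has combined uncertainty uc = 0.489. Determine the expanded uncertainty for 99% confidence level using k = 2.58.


U = k * uc
U = 2.58 * 0.489
U = 1.2616

1.2616


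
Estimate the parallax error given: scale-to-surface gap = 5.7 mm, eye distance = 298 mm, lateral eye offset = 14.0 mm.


error = h * offset / d
= 5.7 * 14.0 / 298
= 0.2678

0.2678


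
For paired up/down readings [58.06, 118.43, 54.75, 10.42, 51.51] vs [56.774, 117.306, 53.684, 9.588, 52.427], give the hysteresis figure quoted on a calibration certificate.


|58.06 - 56.774| = 1.2860
|118.43 - 117.306| = 1.1240
|54.75 - 53.684| = 1.0660
|10.42 - 9.588| = 0.8320
|51.51 - 52.427| = 0.9170
hysteresis = max(diffs) = 1.2860

1.2860


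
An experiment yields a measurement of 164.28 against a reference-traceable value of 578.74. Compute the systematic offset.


Systematic error = measured - true
= 164.28 - 578.74
= -414.4600

-414.4600


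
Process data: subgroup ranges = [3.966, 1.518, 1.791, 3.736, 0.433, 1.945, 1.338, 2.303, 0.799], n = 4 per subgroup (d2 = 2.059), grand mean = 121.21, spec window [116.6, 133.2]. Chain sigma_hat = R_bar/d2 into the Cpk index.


R_bar = (3.966 + 1.518 + 1.791 + 3.736 + 0.433 + 1.945 + 1.338 + 2.303 + 0.799) / 9 = 1.981
sigma = R_bar / d2 = 1.981 / 2.059 = 0.96211753
Cp = (USL - LSL)/(6*sigma) = (133.2 - 116.6)/(6*0.96211753) = 2.8756
Cpu = (133.2 - 121.21)/(3*0.96211753) = 4.1540
Cpl = (121.21 - 116.6)/(3*0.96211753) = 1.5972
Cpk = min(Cpu, Cpl) = 1.5972

1.5972


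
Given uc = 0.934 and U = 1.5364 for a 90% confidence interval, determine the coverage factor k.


k = U / uc
k = 1.5364 / 0.934
k = 1.645

1.645


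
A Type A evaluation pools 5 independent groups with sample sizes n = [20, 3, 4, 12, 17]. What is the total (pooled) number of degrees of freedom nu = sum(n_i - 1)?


nu = sum_i (n_i - 1)
nu = ((20 - 1) + (3 - 1) + (4 - 1) + (12 - 1) + (17 - 1))
nu = 19 + 2 + 3 + 11 + 16
nu = 51

51


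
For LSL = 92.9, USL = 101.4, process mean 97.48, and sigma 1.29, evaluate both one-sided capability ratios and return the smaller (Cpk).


Cpu = (USL - mean) / (3*sigma) = (101.4 - 97.48) / (3*1.29) = 1.0129
Cpl = (mean - LSL) / (3*sigma) = (97.48 - 92.9) / (3*1.29) = 1.1835
Cpk = min(Cpu, Cpl) = 1.0129

1.0129


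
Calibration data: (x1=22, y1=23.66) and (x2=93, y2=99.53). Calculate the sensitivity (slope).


slope = (y2 - y1) / (x2 - x1)
= (99.53 - 23.66) / (93 - 22)
= 75.8700 / 71
= 1.0686

1.0686


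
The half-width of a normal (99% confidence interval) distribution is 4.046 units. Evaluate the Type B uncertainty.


u_B = half_width / 2.576
u_B = 4.046 / 2.576
u_B = 1.5707

1.5707


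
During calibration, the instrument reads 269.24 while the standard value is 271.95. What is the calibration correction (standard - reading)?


Correction = standard - reading
= 271.95 - 269.24
= 2.7100

2.7100


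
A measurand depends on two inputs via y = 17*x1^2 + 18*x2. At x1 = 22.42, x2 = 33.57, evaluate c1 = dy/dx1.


y = 17*x1^2 + 18*x2
dy/dx1 = 2*17*x1
Evaluate at x1 = 22.42: c1 = 34 * 22.42
c1 = 762.2800

762.2800


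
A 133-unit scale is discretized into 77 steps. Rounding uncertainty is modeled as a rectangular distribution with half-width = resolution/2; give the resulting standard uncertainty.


resolution = range / divisions
resolution = 133 / 77 = 1.7272727
u_res = resolution / (2*sqrt(3))
u_res = 1.7272727 / 3.4641016
u_res = 0.4986

0.4986


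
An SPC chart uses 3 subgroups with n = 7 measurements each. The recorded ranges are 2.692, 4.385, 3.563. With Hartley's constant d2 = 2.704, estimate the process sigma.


R_bar = (2.692 + 4.385 + 3.563) / 3
R_bar = 10.64 / 3 = 3.5466667
sigma_hat = R_bar / d2 = 3.5466667 / 2.704 = 1.3116

1.3116


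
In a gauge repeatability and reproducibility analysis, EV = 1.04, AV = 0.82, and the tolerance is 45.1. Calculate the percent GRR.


GRR = sqrt(EV^2 + AV^2) = sqrt(1.04^2 + 0.82^2) = 1.3243867
%GRR = GRR / tol * 100 = 1.3243867 / 45.1 * 100
%GRR = 2.9366

2.9366


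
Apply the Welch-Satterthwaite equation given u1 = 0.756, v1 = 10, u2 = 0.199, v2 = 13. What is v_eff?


uc = sqrt(u1^2 + u2^2) = sqrt(0.756^2 + 0.199^2) = 0.78175252
v_eff = uc^4 / (u1^4/v1 + u2^4/v2)
= 0.78175252^4 / (0.756^4/10 + 0.199^4/13)
= 0.37348844 / 0.032785974
v_eff = 11.3917

11.3917


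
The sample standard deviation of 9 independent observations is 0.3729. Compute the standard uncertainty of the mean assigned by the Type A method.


u_A = s / sqrt(n)
u_A = 0.3729 / sqrt(9)
u_A = 0.3729 / 3
u_A = 0.1243

0.1243


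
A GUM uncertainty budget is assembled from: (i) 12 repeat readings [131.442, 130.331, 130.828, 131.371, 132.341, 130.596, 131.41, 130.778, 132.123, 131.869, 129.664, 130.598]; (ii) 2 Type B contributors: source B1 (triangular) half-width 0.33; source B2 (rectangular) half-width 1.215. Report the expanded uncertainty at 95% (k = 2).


mean = (131.442 + 130.331 + 130.828 + 131.371 + 132.341 + 130.596 + 131.41 + 130.778 + 132.123 + 131.869 + 129.664 + 130.598) / 12 = 131.1125833
s = sqrt(sum((x - mean)^2)/(n-1)) = 0.78622926
u_A = s / sqrt(n) = 0.78622926 / sqrt(12) = 0.22696484
u_B1 = 0.33 / sqrt(6) = 0.13472194
u_B2 = 1.215 / sqrt(3) = 0.70148058
uc = sqrt(0.22696484^2 + 0.13472194^2 + 0.70148058^2) = 0.74949186
U = k * uc = 2 * 0.74949186
U = 1.4990

1.4990


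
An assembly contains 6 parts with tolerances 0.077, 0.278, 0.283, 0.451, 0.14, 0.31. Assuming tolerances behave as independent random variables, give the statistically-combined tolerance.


RSS = sqrt(0.077^2 + 0.278^2 + 0.283^2 + 0.451^2 + 0.14^2 + 0.31^2)
= sqrt(0.482403)
= 0.6946

0.6946


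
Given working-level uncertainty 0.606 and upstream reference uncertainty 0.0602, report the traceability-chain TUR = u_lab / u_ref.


TUR = u_lab / u_ref
= 0.606 / 0.0602
= 10.0664

10.0664


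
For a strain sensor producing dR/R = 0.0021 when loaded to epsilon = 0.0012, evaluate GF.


GF = (dR/R) / epsilon
= 0.0021 / 0.0012
= 1.7500

1.7500


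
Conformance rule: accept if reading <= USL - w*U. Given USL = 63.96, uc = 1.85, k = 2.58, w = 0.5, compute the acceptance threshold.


U = k * uc = 2.58 * 1.85 = 4.773
guard band g = w * U = 0.5 * 4.773 = 2.3865
AL = USL - g = 63.96 - 2.3865
AL = 61.5735

61.5735


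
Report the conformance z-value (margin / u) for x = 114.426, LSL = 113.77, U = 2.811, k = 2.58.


u = U / k = 2.811 / 2.58 = 1.0895349
margin = |LSL - x| = |113.77 - 114.426| = 0.656
z = margin / u = 0.656 / 1.0895349
z = 0.6021

0.6021


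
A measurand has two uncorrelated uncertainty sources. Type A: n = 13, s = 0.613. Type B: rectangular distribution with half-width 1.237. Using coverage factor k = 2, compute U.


u_A = s / sqrt(n) = 0.613 / sqrt(13) = 0.17001561
u_B = half_width / sqrt(3) = 1.237 / sqrt(3) = 0.71418228
uc = sqrt(u_A^2 + u_B^2) = sqrt(0.17001561^2 + 0.71418228^2) = 0.73414007
U = k * uc = 2 * 0.73414007
U = 1.4683

1.4683


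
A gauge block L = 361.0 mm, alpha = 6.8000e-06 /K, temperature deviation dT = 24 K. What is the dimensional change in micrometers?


dL = L * alpha * dT
= 361.0 * 6.8000e-06 * 24
= 0.0589152 mm
dL_um = 0.0589152 * 1000 = 58.9152 um

58.9152


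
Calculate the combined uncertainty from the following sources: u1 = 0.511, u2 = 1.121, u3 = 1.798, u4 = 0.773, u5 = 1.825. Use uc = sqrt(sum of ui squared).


uc = sqrt(0.511^2 + 1.121^2 + 1.798^2 + 0.773^2 + 1.825^2)
uc = sqrt(8.67872)
uc = 2.9460

2.9460


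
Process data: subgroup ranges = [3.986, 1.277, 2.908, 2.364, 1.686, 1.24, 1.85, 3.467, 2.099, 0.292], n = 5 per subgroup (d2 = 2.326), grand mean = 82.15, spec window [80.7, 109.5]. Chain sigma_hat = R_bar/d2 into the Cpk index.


R_bar = (3.986 + 1.277 + 2.908 + 2.364 + 1.686 + 1.24 + 1.85 + 3.467 + 2.099 + 0.292) / 10 = 2.1169
sigma = R_bar / d2 = 2.1169 / 2.326 = 0.91010318
Cp = (USL - LSL)/(6*sigma) = (109.5 - 80.7)/(6*0.91010318) = 5.2741
Cpu = (109.5 - 82.15)/(3*0.91010318) = 10.0172
Cpl = (82.15 - 80.7)/(3*0.91010318) = 0.5311
Cpk = min(Cpu, Cpl) = 0.5311

0.5311


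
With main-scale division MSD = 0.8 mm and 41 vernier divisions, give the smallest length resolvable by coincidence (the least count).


LC = MSD / n_div
= 0.8 / 41
= 0.0195

0.0195


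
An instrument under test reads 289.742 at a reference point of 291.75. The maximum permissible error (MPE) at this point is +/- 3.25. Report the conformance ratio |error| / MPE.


e = indication - reference = 289.742 - 291.75 = -2.0080
|e| = 2.0080
ratio = |e| / MPE = 2.0080 / 3.25
ratio = 0.6178

0.6178


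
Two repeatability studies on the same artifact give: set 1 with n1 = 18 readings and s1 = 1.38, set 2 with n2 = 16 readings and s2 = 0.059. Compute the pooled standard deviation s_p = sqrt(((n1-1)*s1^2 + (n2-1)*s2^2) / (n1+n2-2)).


s_p = sqrt(((n1-1)*s1^2 + (n2-1)*s2^2) / (n1+n2-2))
numerator = (18-1)*1.38^2 + (16-1)*0.059^2 = 32.3748 + 0.052215 = 32.427015
denominator = 18 + 16 - 2 = 32
s_p^2 = 32.427015 / 32 = 1.0133442
s_p = sqrt(1.0133442) = 1.0066

1.0066


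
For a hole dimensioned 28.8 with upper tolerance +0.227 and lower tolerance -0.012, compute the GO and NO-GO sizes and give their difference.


GO = nominal - lower_tol (smallest hole = maximum material condition)
GO = 28.8 - 0.012 = 28.788
NO-GO = nominal + upper_tol (largest hole = least material condition)
NO-GO = 28.8 + 0.227 = 29.027
spread = NO-GO - GO = 29.027 - 28.788 = 0.2390

0.2390


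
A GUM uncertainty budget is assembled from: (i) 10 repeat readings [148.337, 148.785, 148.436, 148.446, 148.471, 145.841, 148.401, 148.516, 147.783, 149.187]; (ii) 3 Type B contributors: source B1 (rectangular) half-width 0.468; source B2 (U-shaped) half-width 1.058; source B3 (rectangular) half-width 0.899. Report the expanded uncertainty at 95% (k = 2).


mean = (148.337 + 148.785 + 148.436 + 148.446 + 148.471 + 145.841 + 148.401 + 148.516 + 147.783 + 149.187) / 10 = 148.2203
s = sqrt(sum((x - mean)^2)/(n-1)) = 0.90674767
u_A = s / sqrt(n) = 0.90674767 / sqrt(10) = 0.28673879
u_B1 = 0.468 / sqrt(3) = 0.27019993
u_B2 = 1.058 / sqrt(2) = 0.74811897
u_B3 = 0.899 / sqrt(3) = 0.51903789
uc = sqrt(0.28673879^2 + 0.27019993^2 + 0.74811897^2 + 0.51903789^2) = 0.99212371
U = k * uc = 2 * 0.99212371
U = 1.9842

1.9842


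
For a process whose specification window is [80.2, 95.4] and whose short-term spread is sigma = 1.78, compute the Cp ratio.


Cp = (USL - LSL) / (6 * sigma)
= (95.4 - 80.2) / (6 * 1.78)
= 15.2000 / 10.6800
= 1.4232

1.4232


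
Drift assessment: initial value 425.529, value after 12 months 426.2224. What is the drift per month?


rate = (v2 - v1) / months
= (426.2224 - 425.529) / 12
= 0.6934 / 12
= 0.0578

0.0578


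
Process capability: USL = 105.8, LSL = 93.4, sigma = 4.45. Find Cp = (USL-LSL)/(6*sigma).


Cp = (USL - LSL) / (6 * sigma)
= (105.8 - 93.4) / (6 * 4.45)
= 12.4000 / 26.7000
= 0.4644

0.4644


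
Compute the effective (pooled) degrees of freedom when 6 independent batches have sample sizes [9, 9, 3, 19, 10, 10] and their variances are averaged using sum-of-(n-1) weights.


nu = sum_i (n_i - 1)
nu = ((9 - 1) + (9 - 1) + (3 - 1) + (19 - 1) + (10 - 1) + (10 - 1))
nu = 8 + 8 + 2 + 18 + 9 + 9
nu = 54

54


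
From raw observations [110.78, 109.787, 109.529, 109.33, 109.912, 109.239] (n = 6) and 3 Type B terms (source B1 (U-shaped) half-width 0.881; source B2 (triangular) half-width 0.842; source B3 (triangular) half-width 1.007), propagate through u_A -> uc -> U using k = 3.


mean = (110.78 + 109.787 + 109.529 + 109.33 + 109.912 + 109.239) / 6 = 109.7628333
s = sqrt(sum((x - mean)^2)/(n-1)) = 0.56105024
u_A = s / sqrt(n) = 0.56105024 / sqrt(6) = 0.2290478
u_B1 = 0.881 / sqrt(2) = 0.62296107
u_B2 = 0.842 / sqrt(6) = 0.34374506
u_B3 = 1.007 / sqrt(6) = 0.41110603
uc = sqrt(0.2290478^2 + 0.62296107^2 + 0.34374506^2 + 0.41110603^2) = 0.8530605
U = k * uc = 3 * 0.8530605
U = 2.5592

2.5592


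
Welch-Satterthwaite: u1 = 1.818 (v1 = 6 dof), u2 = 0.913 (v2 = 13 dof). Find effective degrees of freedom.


uc = sqrt(u1^2 + u2^2) = sqrt(1.818^2 + 0.913^2) = 2.0343778
v_eff = uc^4 / (u1^4/v1 + u2^4/v2)
= 2.0343778^4 / (1.818^4/6 + 0.913^4/13)
= 17.12878 / 1.8740898
v_eff = 9.1398

9.1398


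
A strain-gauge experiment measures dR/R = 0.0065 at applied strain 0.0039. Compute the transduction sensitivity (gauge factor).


GF = (dR/R) / epsilon
= 0.0065 / 0.0039
= 1.6667

1.6667


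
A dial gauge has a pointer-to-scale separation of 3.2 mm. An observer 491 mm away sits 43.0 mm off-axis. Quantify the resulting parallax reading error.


error = h * offset / d
= 3.2 * 43.0 / 491
= 0.2802

0.2802


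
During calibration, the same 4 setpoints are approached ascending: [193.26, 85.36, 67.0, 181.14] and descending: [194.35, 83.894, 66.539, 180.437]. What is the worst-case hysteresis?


|193.26 - 194.35| = 1.0900
|85.36 - 83.894| = 1.4660
|67.0 - 66.539| = 0.4610
|181.14 - 180.437| = 0.7030
hysteresis = max(diffs) = 1.4660

1.4660


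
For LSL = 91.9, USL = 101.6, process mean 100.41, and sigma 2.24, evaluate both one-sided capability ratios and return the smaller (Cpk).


Cpu = (USL - mean) / (3*sigma) = (101.6 - 100.41) / (3*2.24) = 0.1771
Cpl = (mean - LSL) / (3*sigma) = (100.41 - 91.9) / (3*2.24) = 1.2664
Cpk = min(Cpu, Cpl) = 0.1771

0.1771


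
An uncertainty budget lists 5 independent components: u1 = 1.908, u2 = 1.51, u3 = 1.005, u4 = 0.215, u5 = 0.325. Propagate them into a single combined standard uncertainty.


uc = sqrt(1.908^2 + 1.51^2 + 1.005^2 + 0.215^2 + 0.325^2)
uc = sqrt(7.082439)
uc = 2.6613

2.6613


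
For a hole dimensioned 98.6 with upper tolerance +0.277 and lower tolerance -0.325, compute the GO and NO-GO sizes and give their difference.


GO = nominal - lower_tol (smallest hole = maximum material condition)
GO = 98.6 - 0.325 = 98.275
NO-GO = nominal + upper_tol (largest hole = least material condition)
NO-GO = 98.6 + 0.277 = 98.877
spread = NO-GO - GO = 98.877 - 98.275 = 0.6020

0.6020


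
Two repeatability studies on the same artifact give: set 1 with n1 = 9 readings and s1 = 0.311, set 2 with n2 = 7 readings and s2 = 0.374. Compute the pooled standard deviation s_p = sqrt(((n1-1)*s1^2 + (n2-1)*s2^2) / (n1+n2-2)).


s_p = sqrt(((n1-1)*s1^2 + (n2-1)*s2^2) / (n1+n2-2))
numerator = (9-1)*0.311^2 + (7-1)*0.374^2 = 0.773768 + 0.839256 = 1.613024
denominator = 9 + 7 - 2 = 14
s_p^2 = 1.613024 / 14 = 0.115216
s_p = sqrt(0.115216) = 0.3394

0.3394


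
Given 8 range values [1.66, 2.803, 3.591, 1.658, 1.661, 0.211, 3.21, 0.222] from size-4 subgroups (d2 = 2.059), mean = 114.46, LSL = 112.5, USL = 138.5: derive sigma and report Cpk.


R_bar = (1.66 + 2.803 + 3.591 + 1.658 + 1.661 + 0.211 + 3.21 + 0.222) / 8 = 1.877
sigma = R_bar / d2 = 1.877 / 2.059 = 0.91160758
Cp = (USL - LSL)/(6*sigma) = (138.5 - 112.5)/(6*0.91160758) = 4.7535
Cpu = (138.5 - 114.46)/(3*0.91160758) = 8.7903
Cpl = (114.46 - 112.5)/(3*0.91160758) = 0.7167
Cpk = min(Cpu, Cpl) = 0.7167

0.7167


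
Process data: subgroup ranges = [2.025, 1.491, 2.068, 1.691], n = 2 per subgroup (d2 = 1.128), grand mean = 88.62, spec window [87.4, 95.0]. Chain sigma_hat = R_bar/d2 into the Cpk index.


R_bar = (2.025 + 1.491 + 2.068 + 1.691) / 4 = 1.81875
sigma = R_bar / d2 = 1.81875 / 1.128 = 1.612367
Cp = (USL - LSL)/(6*sigma) = (95.0 - 87.4)/(6*1.612367) = 0.7856
Cpu = (95.0 - 88.62)/(3*1.612367) = 1.3190
Cpl = (88.62 - 87.4)/(3*1.612367) = 0.2522
Cpk = min(Cpu, Cpl) = 0.2522

0.2522


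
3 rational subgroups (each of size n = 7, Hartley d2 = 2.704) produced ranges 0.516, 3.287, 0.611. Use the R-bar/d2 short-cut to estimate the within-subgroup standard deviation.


R_bar = (0.516 + 3.287 + 0.611) / 3
R_bar = 4.414 / 3 = 1.4713333
sigma_hat = R_bar / d2 = 1.4713333 / 2.704 = 0.5441

0.5441


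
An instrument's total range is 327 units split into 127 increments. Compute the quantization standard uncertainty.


resolution = range / divisions
resolution = 327 / 127 = 2.5748031
u_res = resolution / (2*sqrt(3))
u_res = 2.5748031 / 3.4641016
u_res = 0.7433

0.7433


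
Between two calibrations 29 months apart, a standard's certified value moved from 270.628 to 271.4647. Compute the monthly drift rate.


rate = (v2 - v1) / months
= (271.4647 - 270.628) / 29
= 0.8367 / 29
= 0.0289

0.0289


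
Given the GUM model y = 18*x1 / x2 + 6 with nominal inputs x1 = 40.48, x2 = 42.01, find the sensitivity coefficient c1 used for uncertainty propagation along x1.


y = 18*x1 / x2 + 6
dy/dx1 = 18/x2
Evaluate at x2 = 42.01: c1 = 18 / 42.01
c1 = 0.4285

0.4285


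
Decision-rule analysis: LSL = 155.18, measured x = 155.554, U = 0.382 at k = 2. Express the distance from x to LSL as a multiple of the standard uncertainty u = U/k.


u = U / k = 0.382 / 2 = 0.191
margin = |LSL - x| = |155.18 - 155.554| = 0.374
z = margin / u = 0.374 / 0.191
z = 1.9581

1.9581


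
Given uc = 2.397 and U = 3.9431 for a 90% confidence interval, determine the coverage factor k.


k = U / uc
k = 3.9431 / 2.397
k = 1.645

1.645


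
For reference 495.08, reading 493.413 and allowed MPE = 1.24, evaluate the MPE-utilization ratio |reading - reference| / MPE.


e = indication - reference = 493.413 - 495.08 = -1.6670
|e| = 1.6670
ratio = |e| / MPE = 1.6670 / 1.24
ratio = 1.3444

1.3444


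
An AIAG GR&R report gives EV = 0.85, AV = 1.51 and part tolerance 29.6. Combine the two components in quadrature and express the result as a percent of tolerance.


GRR = sqrt(EV^2 + AV^2) = sqrt(0.85^2 + 1.51^2) = 1.7328012
%GRR = GRR / tol * 100 = 1.7328012 / 29.6 * 100
%GRR = 5.8541

5.8541


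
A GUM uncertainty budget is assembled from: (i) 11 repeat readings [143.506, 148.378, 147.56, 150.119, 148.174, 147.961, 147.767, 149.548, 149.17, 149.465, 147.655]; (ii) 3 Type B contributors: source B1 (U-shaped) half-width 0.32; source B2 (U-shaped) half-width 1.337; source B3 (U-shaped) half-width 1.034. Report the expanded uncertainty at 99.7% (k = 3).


mean = (143.506 + 148.378 + 147.56 + 150.119 + 148.174 + 147.961 + 147.767 + 149.548 + 149.17 + 149.465 + 147.655) / 11 = 148.1184545
s = sqrt(sum((x - mean)^2)/(n-1)) = 1.7602521
u_A = s / sqrt(n) = 1.7602521 / sqrt(11) = 0.53073598
u_B1 = 0.32 / sqrt(2) = 0.22627417
u_B2 = 1.337 / sqrt(2) = 0.94540177
u_B3 = 1.034 / sqrt(2) = 0.73114841
uc = sqrt(0.53073598^2 + 0.22627417^2 + 0.94540177^2 + 0.73114841^2) = 1.3271184
U = k * uc = 3 * 1.3271184
U = 3.9814

3.9814


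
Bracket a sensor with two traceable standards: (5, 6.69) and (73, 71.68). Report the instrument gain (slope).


slope = (y2 - y1) / (x2 - x1)
= (71.68 - 6.69) / (73 - 5)
= 64.9900 / 68
= 0.9557

0.9557


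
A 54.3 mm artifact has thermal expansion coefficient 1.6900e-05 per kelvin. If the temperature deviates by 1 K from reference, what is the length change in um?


dL = L * alpha * dT
= 54.3 * 1.6900e-05 * 1
= 9.1770000e-04 mm
dL_um = 9.1770000e-04 * 1000 = 0.9177 um

0.9177


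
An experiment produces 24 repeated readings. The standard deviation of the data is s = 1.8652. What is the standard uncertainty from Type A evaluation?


u_A = s / sqrt(n)
u_A = 1.8652 / sqrt(24)
u_A = 1.8652 / 4.8989795
u_A = 0.3807

0.3807


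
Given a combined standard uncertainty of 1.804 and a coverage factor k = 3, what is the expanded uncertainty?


U = k * uc
U = 3 * 1.804
U = 5.4120

5.4120


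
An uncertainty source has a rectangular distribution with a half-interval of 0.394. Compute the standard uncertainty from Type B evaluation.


u_B = half_width / sqrt(3)
u_B = 0.394 / 1.7320508
u_B = 0.2275

0.2275


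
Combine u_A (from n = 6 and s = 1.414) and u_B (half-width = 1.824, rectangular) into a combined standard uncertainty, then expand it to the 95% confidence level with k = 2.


u_A = s / sqrt(n) = 1.414 / sqrt(6) = 0.57726308
u_B = half_width / sqrt(3) = 1.824 / sqrt(3) = 1.0530869
uc = sqrt(u_A^2 + u_B^2) = sqrt(0.57726308^2 + 1.0530869^2) = 1.2009266
U = k * uc = 2 * 1.2009266
U = 2.4019

2.4019


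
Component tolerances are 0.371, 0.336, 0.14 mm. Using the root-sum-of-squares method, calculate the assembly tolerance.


RSS = sqrt(0.371^2 + 0.336^2 + 0.14^2)
= sqrt(0.270137)
= 0.5197

0.5197


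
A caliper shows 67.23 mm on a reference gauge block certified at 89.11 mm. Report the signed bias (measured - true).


Systematic error = measured - true
= 67.23 - 89.11
= -21.8800

-21.8800


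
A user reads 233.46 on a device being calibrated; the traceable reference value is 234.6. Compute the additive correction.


Correction = standard - reading
= 234.6 - 233.46
= 1.1400

1.1400


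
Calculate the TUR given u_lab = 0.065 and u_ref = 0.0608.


TUR = u_lab / u_ref
= 0.065 / 0.0608
= 1.0691

1.0691


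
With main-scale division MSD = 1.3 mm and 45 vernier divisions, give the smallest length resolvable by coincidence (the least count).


LC = MSD / n_div
= 1.3 / 45
= 0.0289

0.0289


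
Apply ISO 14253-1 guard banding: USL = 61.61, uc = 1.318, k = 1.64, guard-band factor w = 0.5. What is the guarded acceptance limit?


U = k * uc = 1.64 * 1.318 = 2.16152
guard band g = w * U = 0.5 * 2.16152 = 1.08076
AL = USL - g = 61.61 - 1.08076
AL = 60.5292

60.5292


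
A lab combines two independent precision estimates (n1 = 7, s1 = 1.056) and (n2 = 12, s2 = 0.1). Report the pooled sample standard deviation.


s_p = sqrt(((n1-1)*s1^2 + (n2-1)*s2^2) / (n1+n2-2))
numerator = (7-1)*1.056^2 + (12-1)*0.1^2 = 6.690816 + 0.11 = 6.800816
denominator = 7 + 12 - 2 = 17
s_p^2 = 6.800816 / 17 = 0.400048
s_p = sqrt(0.400048) = 0.6325

0.6325


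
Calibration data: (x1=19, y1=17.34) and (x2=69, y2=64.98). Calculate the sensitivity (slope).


slope = (y2 - y1) / (x2 - x1)
= (64.98 - 17.34) / (69 - 19)
= 47.6400 / 50
= 0.9528

0.9528


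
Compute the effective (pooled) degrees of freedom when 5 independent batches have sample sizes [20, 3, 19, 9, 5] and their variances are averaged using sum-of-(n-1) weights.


nu = sum_i (n_i - 1)
nu = ((20 - 1) + (3 - 1) + (19 - 1) + (9 - 1) + (5 - 1))
nu = 19 + 2 + 18 + 8 + 4
nu = 51

51


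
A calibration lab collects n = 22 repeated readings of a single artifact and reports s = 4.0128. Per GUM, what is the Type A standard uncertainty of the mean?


u_A = s / sqrt(n)
u_A = 4.0128 / sqrt(22)
u_A = 4.0128 / 4.6904158
u_A = 0.8555

0.8555


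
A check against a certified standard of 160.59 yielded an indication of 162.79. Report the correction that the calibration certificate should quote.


Correction = standard - reading
= 160.59 - 162.79
= -2.2000

-2.2000


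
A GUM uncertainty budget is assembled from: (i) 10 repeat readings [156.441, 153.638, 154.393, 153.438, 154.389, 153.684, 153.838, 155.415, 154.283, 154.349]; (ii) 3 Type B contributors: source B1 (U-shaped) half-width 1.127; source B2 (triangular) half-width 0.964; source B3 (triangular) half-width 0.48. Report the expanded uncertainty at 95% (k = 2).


mean = (156.441 + 153.638 + 154.393 + 153.438 + 154.389 + 153.684 + 153.838 + 155.415 + 154.283 + 154.349) / 10 = 154.3868
s = sqrt(sum((x - mean)^2)/(n-1)) = 0.91561829
u_A = s / sqrt(n) = 0.91561829 / sqrt(10) = 0.28954393
u_B1 = 1.127 / sqrt(2) = 0.79690934
u_B2 = 0.964 / sqrt(6) = 0.39355135
u_B3 = 0.48 / sqrt(6) = 0.19595918
uc = sqrt(0.28954393^2 + 0.79690934^2 + 0.39355135^2 + 0.19595918^2) = 0.95508264
U = k * uc = 2 * 0.95508264
U = 1.9102

1.9102


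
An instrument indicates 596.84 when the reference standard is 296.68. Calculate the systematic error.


Systematic error = measured - true
= 596.84 - 296.68
= 300.1600

300.1600


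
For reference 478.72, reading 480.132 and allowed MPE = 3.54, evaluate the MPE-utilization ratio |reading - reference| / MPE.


e = indication - reference = 480.132 - 478.72 = 1.4120
|e| = 1.4120
ratio = |e| / MPE = 1.4120 / 3.54
ratio = 0.3989

0.3989


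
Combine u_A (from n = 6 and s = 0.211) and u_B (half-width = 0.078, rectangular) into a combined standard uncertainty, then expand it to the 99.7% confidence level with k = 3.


u_A = s / sqrt(n) = 0.211 / sqrt(6) = 0.086140389
u_B = half_width / sqrt(3) = 0.078 / sqrt(3) = 0.045033321
uc = sqrt(u_A^2 + u_B^2) = sqrt(0.086140389^2 + 0.045033321^2) = 0.09720168
U = k * uc = 3 * 0.09720168
U = 0.2916

0.2916


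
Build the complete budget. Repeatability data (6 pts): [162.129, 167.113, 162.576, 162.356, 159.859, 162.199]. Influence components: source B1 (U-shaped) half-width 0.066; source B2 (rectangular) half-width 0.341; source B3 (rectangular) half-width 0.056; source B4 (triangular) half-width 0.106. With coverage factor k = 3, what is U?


mean = (162.129 + 167.113 + 162.576 + 162.356 + 159.859 + 162.199) / 6 = 162.7053333
s = sqrt(sum((x - mean)^2)/(n-1)) = 2.3772435
u_A = s / sqrt(n) = 2.3772435 / sqrt(6) = 0.97050559
u_B1 = 0.066 / sqrt(2) = 0.046669048
u_B2 = 0.341 / sqrt(3) = 0.19687644
u_B3 = 0.056 / sqrt(3) = 0.032331615
u_B4 = 0.106 / sqrt(6) = 0.043274319
uc = sqrt(0.97050559^2 + 0.046669048^2 + 0.19687644^2 + 0.032331615^2 + 0.043274319^2) = 0.99284311
U = k * uc = 3 * 0.99284311
U = 2.9785

2.9785


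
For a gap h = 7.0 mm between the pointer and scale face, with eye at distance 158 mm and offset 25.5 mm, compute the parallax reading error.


error = h * offset / d
= 7.0 * 25.5 / 158
= 1.1297

1.1297


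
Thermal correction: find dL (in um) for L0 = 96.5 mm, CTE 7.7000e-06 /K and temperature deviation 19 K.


dL = L * alpha * dT
= 96.5 * 7.7000e-06 * 19
= 0.0141180 mm
dL_um = 0.0141180 * 1000 = 14.1180 um

14.1180


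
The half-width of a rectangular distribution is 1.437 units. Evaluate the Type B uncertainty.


u_B = half_width / sqrt(3)
u_B = 1.437 / 1.7320508
u_B = 0.8297

0.8297


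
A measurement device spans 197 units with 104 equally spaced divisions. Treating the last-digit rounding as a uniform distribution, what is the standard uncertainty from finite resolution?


resolution = range / divisions
resolution = 197 / 104 = 1.8942308
u_res = resolution / (2*sqrt(3))
u_res = 1.8942308 / 3.4641016
u_res = 0.5468

0.5468


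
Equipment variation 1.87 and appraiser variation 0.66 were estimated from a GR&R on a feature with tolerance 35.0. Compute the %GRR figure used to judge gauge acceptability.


GRR = sqrt(EV^2 + AV^2) = sqrt(1.87^2 + 0.66^2) = 1.9830532
%GRR = GRR / tol * 100 = 1.9830532 / 35.0 * 100
%GRR = 5.6659

5.6659


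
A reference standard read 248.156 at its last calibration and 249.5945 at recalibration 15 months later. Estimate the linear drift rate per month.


rate = (v2 - v1) / months
= (249.5945 - 248.156) / 15
= 1.4385 / 15
= 0.0959

0.0959


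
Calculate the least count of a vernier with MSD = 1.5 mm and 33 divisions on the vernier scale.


LC = MSD / n_div
= 1.5 / 33
= 0.0455

0.0455


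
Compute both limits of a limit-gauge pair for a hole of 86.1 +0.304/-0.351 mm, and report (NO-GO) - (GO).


GO = nominal - lower_tol (smallest hole = maximum material condition)
GO = 86.1 - 0.351 = 85.749
NO-GO = nominal + upper_tol (largest hole = least material condition)
NO-GO = 86.1 + 0.304 = 86.404
spread = NO-GO - GO = 86.404 - 85.749 = 0.6550

0.6550


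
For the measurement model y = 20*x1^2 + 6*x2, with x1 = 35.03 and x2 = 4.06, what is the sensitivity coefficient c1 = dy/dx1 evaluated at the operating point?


y = 20*x1^2 + 6*x2
dy/dx1 = 2*20*x1
Evaluate at x1 = 35.03: c1 = 40 * 35.03
c1 = 1401.2000

1401.2000


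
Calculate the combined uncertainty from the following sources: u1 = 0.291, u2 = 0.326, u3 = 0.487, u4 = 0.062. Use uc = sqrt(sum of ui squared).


uc = sqrt(0.291^2 + 0.326^2 + 0.487^2 + 0.062^2)
uc = sqrt(0.43197)
uc = 0.6572

0.6572


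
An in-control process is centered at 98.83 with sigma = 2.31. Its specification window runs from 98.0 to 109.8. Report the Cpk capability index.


Cpu = (USL - mean) / (3*sigma) = (109.8 - 98.83) / (3*2.31) = 1.5830
Cpl = (mean - LSL) / (3*sigma) = (98.83 - 98.0) / (3*2.31) = 0.1198
Cpk = min(Cpu, Cpl) = 0.1198

0.1198


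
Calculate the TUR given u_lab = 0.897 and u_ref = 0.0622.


TUR = u_lab / u_ref
= 0.897 / 0.0622
= 14.4212

14.4212


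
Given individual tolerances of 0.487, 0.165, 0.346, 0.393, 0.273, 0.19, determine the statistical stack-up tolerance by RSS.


RSS = sqrt(0.487^2 + 0.165^2 + 0.346^2 + 0.393^2 + 0.273^2 + 0.19^2)
= sqrt(0.649188)
= 0.8057

0.8057


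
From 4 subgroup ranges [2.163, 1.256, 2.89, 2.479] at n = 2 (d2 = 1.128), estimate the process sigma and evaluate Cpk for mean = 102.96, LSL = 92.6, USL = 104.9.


R_bar = (2.163 + 1.256 + 2.89 + 2.479) / 4 = 2.197
sigma = R_bar / d2 = 2.197 / 1.128 = 1.947695
Cp = (USL - LSL)/(6*sigma) = (104.9 - 92.6)/(6*1.947695) = 1.0525
Cpu = (104.9 - 102.96)/(3*1.947695) = 0.3320
Cpl = (102.96 - 92.6)/(3*1.947695) = 1.7730
Cpk = min(Cpu, Cpl) = 0.3320

0.3320


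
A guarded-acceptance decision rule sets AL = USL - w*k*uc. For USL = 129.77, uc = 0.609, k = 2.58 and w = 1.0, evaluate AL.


U = k * uc = 2.58 * 0.609 = 1.57122
guard band g = w * U = 1.0 * 1.57122 = 1.57122
AL = USL - g = 129.77 - 1.57122
AL = 128.1988

128.1988


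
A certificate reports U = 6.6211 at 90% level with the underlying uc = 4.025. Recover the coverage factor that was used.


k = U / uc
k = 6.6211 / 4.025
k = 1.645

1.645


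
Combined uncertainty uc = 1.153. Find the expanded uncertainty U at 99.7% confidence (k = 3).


U = k * uc
U = 3 * 1.153
U = 3.4590

3.4590


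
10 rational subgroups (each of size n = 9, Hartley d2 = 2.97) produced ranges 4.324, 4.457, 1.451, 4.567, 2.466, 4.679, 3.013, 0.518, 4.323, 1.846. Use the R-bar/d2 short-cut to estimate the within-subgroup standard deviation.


R_bar = (4.324 + 4.457 + 1.451 + 4.567 + 2.466 + 4.679 + 3.013 + 0.518 + 4.323 + 1.846) / 10
R_bar = 31.644 / 10 = 3.1644
sigma_hat = R_bar / d2 = 3.1644 / 2.97 = 1.0655

1.0655


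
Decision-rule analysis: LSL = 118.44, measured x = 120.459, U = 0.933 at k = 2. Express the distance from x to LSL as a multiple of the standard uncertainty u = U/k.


u = U / k = 0.933 / 2 = 0.4665
margin = |LSL - x| = |118.44 - 120.459| = 2.019
z = margin / u = 2.019 / 0.4665
z = 4.3280

4.3280


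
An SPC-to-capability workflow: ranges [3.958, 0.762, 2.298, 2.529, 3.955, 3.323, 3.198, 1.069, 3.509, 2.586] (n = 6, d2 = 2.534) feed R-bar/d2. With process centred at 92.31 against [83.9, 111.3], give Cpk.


R_bar = (3.958 + 0.762 + 2.298 + 2.529 + 3.955 + 3.323 + 3.198 + 1.069 + 3.509 + 2.586) / 10 = 2.7187
sigma = R_bar / d2 = 2.7187 / 2.534 = 1.0728887
Cp = (USL - LSL)/(6*sigma) = (111.3 - 83.9)/(6*1.0728887) = 4.2564
Cpu = (111.3 - 92.31)/(3*1.0728887) = 5.9000
Cpl = (92.31 - 83.9)/(3*1.0728887) = 2.6129
Cpk = min(Cpu, Cpl) = 2.6129

2.6129


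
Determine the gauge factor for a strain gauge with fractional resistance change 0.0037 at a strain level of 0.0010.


GF = (dR/R) / epsilon
= 0.0037 / 0.0010
= 3.7000

3.7000


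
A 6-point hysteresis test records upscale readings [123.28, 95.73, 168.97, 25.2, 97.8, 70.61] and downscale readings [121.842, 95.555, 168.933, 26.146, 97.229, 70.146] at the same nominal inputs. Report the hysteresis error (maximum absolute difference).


|123.28 - 121.842| = 1.4380
|95.73 - 95.555| = 0.1750
|168.97 - 168.933| = 0.0370
|25.2 - 26.146| = 0.9460
|97.8 - 97.229| = 0.5710
|70.61 - 70.146| = 0.4640
hysteresis = max(diffs) = 1.4380

1.4380
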